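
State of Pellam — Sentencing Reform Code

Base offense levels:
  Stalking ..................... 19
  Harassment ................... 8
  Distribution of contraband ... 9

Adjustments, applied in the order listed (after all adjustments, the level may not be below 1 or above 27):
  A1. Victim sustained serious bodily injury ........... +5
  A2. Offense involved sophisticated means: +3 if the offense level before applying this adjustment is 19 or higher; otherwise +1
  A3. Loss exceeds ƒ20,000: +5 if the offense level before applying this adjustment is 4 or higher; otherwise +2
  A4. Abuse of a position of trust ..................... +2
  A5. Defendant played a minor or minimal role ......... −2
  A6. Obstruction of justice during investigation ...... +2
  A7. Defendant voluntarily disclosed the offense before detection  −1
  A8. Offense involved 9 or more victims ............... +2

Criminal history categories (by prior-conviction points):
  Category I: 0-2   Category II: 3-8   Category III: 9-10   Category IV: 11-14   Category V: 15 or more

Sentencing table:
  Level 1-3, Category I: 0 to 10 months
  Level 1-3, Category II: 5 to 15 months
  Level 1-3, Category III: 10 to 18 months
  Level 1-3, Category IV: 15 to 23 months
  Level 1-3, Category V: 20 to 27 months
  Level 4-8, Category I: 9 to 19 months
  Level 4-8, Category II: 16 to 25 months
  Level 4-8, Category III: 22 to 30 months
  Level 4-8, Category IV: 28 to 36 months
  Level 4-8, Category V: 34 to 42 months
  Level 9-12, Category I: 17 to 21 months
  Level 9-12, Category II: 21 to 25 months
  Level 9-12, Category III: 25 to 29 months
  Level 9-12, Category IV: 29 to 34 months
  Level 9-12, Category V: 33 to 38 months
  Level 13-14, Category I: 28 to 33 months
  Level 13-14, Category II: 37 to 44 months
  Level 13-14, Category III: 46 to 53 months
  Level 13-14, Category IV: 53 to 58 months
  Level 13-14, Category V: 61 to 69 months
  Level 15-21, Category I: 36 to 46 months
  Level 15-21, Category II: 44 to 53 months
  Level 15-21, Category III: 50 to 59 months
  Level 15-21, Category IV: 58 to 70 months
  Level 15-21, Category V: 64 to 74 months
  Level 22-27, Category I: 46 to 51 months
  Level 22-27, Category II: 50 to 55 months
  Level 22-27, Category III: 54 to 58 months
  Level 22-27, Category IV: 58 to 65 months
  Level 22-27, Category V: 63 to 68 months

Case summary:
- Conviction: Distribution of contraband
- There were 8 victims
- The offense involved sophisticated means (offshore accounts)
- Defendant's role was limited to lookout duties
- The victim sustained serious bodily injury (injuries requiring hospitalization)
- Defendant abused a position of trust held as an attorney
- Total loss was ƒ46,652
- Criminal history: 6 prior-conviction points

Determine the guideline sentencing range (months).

44-53 months

Base offense level for distribution of contraband: 9.
A1 applies: 9 + 5 = 14.
A2 applies (level before this adjustment is 14 < 19, so +1): 14 + 1 = 15.
A3 applies (level before this adjustment is 15 ≥ 4, so +5): 15 + 5 = 20.
A4 applies: 20 + 2 = 22.
A5 applies: 22 − 2 = 20.
A8 does not apply.
Final offense level: 20.
Criminal history: 6 prior points → Category II (3-8).
Level 20 falls in the 15-21 band.
Grid: Level 15-21 × Category II = 44-53 months.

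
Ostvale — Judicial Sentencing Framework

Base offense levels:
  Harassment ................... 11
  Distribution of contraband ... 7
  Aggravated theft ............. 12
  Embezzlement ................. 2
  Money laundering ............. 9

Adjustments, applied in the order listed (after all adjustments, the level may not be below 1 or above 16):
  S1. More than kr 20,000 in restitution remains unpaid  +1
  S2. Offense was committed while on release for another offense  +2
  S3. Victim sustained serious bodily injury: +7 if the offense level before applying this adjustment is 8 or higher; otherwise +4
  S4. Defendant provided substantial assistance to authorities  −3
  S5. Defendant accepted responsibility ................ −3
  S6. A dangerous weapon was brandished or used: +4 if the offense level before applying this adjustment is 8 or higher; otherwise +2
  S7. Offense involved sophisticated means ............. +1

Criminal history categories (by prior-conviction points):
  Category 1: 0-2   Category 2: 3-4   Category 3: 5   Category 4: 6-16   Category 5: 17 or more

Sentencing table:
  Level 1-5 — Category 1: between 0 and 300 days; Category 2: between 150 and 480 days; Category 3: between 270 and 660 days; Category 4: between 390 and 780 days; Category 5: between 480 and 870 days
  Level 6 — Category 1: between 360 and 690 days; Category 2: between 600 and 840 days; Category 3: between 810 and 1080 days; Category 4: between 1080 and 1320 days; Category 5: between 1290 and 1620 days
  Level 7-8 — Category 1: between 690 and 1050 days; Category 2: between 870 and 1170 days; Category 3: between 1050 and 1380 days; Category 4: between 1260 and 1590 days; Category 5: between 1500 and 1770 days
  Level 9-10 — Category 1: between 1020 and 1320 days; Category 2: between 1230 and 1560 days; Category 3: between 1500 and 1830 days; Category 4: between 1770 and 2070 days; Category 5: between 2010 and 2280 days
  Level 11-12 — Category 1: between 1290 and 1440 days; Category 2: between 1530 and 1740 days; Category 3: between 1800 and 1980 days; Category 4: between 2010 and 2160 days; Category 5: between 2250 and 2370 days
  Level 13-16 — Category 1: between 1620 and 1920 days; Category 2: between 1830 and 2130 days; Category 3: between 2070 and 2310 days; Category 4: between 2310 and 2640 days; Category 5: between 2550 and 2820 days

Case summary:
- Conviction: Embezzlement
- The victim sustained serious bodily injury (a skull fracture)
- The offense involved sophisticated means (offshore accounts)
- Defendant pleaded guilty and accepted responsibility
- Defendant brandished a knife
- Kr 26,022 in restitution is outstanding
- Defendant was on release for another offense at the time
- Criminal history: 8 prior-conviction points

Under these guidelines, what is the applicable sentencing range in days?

Base offense level for embezzlement: 2.
S1 applies: 2 + 1 = 3.
S2 applies: 3 + 2 = 5.
S3 applies (level before this adjustment is 5 < 8, so +4): 5 + 4 = 9.
S5 applies: 9 − 3 = 6.
S6 applies (level before this adjustment is 6 < 8, so +2): 6 + 2 = 8.
S7 applies: 8 + 1 = 9.
Final offense level: 9.
Criminal history: 8 prior points → Category 4 (6-16).
Level 9 falls in the 9-10 band.
Grid: Level 9-10 × Category 4 = 1770-2070 days.

1770-2070 days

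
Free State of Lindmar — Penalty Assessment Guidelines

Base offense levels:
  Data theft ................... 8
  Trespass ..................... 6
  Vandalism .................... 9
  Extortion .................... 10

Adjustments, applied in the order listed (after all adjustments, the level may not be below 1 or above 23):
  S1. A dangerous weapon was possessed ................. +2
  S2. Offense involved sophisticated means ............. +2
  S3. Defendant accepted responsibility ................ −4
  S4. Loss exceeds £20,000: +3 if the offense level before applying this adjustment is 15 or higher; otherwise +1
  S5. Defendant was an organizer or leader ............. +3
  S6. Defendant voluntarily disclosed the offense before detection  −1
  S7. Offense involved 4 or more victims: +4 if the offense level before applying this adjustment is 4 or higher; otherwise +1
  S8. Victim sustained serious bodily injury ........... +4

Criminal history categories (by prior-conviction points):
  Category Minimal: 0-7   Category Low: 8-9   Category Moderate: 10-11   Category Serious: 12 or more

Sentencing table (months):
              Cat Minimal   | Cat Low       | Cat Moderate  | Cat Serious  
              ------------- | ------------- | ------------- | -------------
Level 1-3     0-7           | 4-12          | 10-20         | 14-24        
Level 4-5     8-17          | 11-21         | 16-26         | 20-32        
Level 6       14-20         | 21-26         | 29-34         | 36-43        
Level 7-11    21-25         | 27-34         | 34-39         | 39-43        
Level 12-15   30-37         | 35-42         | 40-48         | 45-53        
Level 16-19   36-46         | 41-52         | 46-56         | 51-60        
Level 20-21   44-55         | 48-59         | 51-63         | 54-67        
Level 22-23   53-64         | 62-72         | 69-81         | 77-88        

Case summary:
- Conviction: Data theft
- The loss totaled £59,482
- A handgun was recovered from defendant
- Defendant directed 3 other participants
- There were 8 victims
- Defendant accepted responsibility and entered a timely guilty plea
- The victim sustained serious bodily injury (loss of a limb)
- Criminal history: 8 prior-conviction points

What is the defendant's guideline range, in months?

Base offense level for data theft: 8.
S1 applies: 8 + 2 = 10.
S3 applies: 10 − 4 = 6.
S4 applies (level before this adjustment is 6 < 15, so +1): 6 + 1 = 7.
S5 applies: 7 + 3 = 10.
S6 does not apply.
S7 applies (level before this adjustment is 10 ≥ 4, so +4): 10 + 4 = 14.
S8 applies: 14 + 4 = 18.
Final offense level: 18.
Criminal history: 8 prior points → Category Low (8-9).
Level 18 falls in the 16-19 band.
Grid: Level 16-19 × Category Low = 41-52 months.

41-52 months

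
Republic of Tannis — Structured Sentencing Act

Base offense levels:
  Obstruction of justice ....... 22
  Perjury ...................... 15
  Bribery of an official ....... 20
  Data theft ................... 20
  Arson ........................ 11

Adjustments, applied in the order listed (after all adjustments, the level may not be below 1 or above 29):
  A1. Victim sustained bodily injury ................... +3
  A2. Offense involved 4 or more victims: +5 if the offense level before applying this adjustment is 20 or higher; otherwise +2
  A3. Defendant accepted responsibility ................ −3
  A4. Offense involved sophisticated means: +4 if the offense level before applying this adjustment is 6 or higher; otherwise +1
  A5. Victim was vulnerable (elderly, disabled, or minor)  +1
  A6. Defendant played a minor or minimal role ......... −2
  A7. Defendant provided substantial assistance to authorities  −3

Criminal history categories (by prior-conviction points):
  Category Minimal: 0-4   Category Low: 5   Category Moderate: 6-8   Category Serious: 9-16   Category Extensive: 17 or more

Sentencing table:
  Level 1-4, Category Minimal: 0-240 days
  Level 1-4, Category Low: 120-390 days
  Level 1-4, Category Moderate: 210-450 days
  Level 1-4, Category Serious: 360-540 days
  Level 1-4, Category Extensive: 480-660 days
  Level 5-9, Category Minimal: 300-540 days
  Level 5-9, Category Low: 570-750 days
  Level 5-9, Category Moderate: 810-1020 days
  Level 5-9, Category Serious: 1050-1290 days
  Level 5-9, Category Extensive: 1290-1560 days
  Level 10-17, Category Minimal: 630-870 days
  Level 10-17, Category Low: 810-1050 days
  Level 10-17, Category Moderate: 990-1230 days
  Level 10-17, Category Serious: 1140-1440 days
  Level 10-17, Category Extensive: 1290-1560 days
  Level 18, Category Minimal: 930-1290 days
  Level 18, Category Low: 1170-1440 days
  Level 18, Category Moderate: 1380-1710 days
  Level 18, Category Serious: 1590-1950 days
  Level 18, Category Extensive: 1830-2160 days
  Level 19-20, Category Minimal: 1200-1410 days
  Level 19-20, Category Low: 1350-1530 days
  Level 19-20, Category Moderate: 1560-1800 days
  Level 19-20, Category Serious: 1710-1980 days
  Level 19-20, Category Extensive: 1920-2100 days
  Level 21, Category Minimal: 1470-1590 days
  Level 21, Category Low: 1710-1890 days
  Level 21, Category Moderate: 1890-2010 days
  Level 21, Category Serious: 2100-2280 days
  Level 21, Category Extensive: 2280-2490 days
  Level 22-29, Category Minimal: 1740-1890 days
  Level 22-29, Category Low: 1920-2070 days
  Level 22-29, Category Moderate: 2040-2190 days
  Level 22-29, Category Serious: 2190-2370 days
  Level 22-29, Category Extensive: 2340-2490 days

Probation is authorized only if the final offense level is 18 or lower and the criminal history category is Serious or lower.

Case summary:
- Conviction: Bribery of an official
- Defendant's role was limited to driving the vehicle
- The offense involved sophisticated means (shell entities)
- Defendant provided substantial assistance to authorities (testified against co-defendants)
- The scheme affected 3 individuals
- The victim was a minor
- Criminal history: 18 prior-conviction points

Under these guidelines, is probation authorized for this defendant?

No

Base offense level for bribery of an official: 20.
A2 does not apply.
A4 applies (level before this adjustment is 20 ≥ 6, so +4): 20 + 4 = 24.
A5 applies: 24 + 1 = 25.
A6 applies: 25 − 2 = 23.
A7 applies: 23 − 3 = 20.
Final offense level: 20.
Criminal history: 18 prior points → Category Extensive (17+).
Level 20 falls in the 19-20 band.
Grid: Level 19-20 × Category Extensive = 1920-2100 days.
Probation check: level 20 > 18 and category Extensive > Serious → not eligible.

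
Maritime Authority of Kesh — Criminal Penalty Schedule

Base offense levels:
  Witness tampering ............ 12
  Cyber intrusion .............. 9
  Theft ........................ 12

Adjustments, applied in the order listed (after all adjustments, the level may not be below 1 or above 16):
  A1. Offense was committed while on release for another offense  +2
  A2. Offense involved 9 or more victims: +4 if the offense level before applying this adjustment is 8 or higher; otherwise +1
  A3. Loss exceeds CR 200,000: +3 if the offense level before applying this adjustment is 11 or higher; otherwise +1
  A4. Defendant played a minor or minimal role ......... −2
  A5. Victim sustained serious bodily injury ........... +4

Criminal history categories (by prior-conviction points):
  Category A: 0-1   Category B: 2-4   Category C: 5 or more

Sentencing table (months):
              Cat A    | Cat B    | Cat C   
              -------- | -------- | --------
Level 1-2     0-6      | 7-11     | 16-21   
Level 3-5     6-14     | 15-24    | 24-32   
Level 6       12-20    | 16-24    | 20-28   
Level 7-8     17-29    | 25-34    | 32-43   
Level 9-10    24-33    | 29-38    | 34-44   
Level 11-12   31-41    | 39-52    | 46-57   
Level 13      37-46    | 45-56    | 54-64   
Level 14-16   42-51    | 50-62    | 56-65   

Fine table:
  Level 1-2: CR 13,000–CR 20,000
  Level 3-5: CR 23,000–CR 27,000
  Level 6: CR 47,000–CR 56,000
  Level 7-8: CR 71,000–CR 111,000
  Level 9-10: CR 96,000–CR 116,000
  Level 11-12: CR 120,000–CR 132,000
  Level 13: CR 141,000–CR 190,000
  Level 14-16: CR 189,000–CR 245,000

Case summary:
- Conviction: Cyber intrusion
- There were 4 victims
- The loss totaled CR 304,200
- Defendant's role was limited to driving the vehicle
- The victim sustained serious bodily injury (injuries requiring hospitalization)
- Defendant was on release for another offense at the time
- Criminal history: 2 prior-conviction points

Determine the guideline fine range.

Base offense level for cyber intrusion: 9.
A1 applies: 9 + 2 = 11.
A3 applies (level before this adjustment is 11 ≥ 11, so +3): 11 + 3 = 14.
A4 applies: 14 − 2 = 12.
A5 applies: 12 + 4 = 16.
Final offense level: 16.
Level 16 falls in the 14-16 band.
Fine table: Level 14-16 → CR 189,000–CR 245,000.

CR 189,000–CR 245,000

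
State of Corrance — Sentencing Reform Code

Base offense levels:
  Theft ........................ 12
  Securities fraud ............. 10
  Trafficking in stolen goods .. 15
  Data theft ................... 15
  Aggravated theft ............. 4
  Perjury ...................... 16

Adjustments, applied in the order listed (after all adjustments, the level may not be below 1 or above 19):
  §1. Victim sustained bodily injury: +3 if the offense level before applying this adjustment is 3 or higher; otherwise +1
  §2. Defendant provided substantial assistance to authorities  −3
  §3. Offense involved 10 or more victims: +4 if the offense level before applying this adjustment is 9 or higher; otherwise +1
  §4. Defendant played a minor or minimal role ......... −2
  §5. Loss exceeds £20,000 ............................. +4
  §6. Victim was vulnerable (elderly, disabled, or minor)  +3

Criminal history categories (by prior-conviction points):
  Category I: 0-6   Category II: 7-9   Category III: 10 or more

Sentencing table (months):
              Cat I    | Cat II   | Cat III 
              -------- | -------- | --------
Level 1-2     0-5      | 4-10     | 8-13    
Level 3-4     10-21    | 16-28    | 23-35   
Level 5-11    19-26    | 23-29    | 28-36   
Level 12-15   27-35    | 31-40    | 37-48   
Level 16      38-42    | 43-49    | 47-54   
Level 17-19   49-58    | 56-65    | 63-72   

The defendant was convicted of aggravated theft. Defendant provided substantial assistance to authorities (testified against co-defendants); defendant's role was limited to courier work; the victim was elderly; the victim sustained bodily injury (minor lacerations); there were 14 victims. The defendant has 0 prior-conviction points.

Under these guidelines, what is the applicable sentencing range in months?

Base offense level for aggravated theft: 4.
§1 applies (level before this adjustment is 4 ≥ 3, so +3): 4 + 3 = 7.
§2 applies: 7 − 3 = 4.
§3 applies (level before this adjustment is 4 < 9, so +1): 4 + 1 = 5.
§4 applies: 5 − 2 = 3.
§5 does not apply.
§6 applies: 3 + 3 = 6.
Final offense level: 6.
Criminal history: 0 prior points → Category I (0-6).
Level 6 falls in the 5-11 band.
Grid: Level 5-11 × Category I = 19-26 months.

19-26 months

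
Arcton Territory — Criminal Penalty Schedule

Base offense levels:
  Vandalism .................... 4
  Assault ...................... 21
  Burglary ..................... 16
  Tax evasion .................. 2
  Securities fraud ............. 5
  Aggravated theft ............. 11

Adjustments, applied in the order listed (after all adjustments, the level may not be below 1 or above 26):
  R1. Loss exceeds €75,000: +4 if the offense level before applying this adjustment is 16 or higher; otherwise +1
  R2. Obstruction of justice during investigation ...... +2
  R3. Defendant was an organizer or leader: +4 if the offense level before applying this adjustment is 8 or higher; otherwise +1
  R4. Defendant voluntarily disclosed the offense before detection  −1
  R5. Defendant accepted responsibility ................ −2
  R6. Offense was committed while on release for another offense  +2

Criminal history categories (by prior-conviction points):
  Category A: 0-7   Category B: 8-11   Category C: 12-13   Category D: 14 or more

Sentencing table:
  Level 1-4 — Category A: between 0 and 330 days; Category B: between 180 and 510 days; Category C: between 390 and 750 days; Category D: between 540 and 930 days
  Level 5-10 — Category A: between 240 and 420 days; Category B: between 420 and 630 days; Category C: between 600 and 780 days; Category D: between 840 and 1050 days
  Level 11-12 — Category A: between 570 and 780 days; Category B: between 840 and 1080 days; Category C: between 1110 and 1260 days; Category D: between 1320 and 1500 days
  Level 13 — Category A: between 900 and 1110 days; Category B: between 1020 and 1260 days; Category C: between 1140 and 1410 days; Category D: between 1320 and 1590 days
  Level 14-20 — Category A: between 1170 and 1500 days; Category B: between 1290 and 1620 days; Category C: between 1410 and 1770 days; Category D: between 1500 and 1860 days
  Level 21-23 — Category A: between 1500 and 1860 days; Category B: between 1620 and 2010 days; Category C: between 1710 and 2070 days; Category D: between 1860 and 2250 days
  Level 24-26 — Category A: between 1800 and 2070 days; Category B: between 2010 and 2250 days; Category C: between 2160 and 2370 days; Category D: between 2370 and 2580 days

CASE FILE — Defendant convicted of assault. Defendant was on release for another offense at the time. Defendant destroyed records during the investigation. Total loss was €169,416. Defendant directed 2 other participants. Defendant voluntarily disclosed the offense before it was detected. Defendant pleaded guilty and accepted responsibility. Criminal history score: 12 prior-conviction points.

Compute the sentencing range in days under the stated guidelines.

Base offense level for assault: 21.
R1 applies (level before this adjustment is 21 ≥ 16, so +4): 21 + 4 = 25.
R2 applies: 25 + 2 = 27.
R3 applies (level before this adjustment is 27 ≥ 8, so +4): 27 + 4 = 31.
R4 applies: 31 − 1 = 30.
R5 applies: 30 − 2 = 28.
R6 applies: 28 + 2 = 30.
Level 30 exceeds the maximum of 26; capped at 26.
Final offense level: 26.
Criminal history: 12 prior points → Category C (12-13).
Level 26 falls in the 24-26 band.
Grid: Level 24-26 × Category C = 2160-2370 days.

2160-2370 days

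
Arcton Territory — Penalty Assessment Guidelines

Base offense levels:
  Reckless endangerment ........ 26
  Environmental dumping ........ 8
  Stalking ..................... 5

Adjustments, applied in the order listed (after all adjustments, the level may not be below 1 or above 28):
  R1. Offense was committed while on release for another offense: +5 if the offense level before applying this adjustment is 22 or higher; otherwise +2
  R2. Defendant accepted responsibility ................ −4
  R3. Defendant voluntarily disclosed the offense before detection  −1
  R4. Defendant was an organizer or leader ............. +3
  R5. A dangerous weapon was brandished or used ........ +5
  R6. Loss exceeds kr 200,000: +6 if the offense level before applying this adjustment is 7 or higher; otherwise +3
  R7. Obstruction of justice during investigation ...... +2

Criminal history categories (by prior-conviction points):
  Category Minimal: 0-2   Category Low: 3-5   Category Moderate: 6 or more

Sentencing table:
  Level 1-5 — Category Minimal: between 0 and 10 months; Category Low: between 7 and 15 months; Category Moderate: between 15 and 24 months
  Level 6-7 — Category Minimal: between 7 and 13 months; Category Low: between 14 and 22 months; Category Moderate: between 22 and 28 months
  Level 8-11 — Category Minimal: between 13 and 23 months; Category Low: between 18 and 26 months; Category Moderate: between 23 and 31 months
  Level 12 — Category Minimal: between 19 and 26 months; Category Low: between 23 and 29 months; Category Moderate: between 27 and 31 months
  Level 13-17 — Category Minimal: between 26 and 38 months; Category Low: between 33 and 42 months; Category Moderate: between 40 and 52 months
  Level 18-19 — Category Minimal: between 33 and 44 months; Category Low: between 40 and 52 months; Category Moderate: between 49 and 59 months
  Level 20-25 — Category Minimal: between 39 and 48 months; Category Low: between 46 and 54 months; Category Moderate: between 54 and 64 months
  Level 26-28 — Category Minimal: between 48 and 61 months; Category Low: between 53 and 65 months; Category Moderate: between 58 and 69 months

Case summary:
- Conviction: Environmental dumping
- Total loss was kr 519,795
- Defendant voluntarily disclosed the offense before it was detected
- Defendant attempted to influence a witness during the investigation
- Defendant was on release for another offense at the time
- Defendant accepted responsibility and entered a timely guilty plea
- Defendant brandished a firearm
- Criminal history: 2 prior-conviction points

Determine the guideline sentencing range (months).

Base offense level for environmental dumping: 8.
R1 applies (level before this adjustment is 8 < 22, so +2): 8 + 2 = 10.
R2 applies: 10 − 4 = 6.
R3 applies: 6 − 1 = 5.
R4 does not apply.
R5 applies: 5 + 5 = 10.
R6 applies (level before this adjustment is 10 ≥ 7, so +6): 10 + 6 = 16.
R7 applies: 16 + 2 = 18.
Final offense level: 18.
Criminal history: 2 prior points → Category Minimal (0-2).
Level 18 falls in the 18-19 band.
Grid: Level 18-19 × Category Minimal = 33-44 months.

33-44 months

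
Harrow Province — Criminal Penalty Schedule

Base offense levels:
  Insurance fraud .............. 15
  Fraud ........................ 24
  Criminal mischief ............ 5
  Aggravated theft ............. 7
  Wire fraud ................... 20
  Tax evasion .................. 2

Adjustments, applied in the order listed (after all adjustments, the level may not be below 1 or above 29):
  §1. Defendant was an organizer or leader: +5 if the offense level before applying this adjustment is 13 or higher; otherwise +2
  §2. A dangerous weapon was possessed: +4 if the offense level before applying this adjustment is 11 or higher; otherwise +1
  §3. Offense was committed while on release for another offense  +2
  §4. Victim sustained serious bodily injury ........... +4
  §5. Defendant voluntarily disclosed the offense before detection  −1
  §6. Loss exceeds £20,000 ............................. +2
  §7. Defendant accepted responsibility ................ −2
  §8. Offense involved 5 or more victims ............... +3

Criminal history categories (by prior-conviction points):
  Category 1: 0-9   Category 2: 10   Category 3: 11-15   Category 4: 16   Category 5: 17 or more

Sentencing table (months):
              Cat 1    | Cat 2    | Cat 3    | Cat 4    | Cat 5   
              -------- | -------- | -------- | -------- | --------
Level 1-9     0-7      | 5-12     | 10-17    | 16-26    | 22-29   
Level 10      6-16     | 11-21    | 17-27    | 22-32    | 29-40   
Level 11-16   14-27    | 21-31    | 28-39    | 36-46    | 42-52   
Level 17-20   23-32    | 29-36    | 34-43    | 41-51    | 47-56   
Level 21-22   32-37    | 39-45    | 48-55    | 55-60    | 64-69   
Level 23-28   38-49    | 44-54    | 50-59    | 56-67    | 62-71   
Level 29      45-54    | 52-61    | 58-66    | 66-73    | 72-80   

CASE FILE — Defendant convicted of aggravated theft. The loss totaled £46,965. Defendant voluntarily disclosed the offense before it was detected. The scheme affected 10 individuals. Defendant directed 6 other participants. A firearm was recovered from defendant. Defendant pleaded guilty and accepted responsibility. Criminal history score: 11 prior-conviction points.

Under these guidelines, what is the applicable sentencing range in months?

Base offense level for aggravated theft: 7.
§1 applies (level before this adjustment is 7 < 13, so +2): 7 + 2 = 9.
§2 applies (level before this adjustment is 9 < 11, so +1): 9 + 1 = 10.
§4 does not apply.
§5 applies: 10 − 1 = 9.
§6 applies: 9 + 2 = 11.
§7 applies: 11 − 2 = 9.
§8 applies: 9 + 3 = 12.
Final offense level: 12.
Criminal history: 11 prior points → Category 3 (11-15).
Level 12 falls in the 11-16 band.
Grid: Level 11-16 × Category 3 = 28-39 months.

28-39 months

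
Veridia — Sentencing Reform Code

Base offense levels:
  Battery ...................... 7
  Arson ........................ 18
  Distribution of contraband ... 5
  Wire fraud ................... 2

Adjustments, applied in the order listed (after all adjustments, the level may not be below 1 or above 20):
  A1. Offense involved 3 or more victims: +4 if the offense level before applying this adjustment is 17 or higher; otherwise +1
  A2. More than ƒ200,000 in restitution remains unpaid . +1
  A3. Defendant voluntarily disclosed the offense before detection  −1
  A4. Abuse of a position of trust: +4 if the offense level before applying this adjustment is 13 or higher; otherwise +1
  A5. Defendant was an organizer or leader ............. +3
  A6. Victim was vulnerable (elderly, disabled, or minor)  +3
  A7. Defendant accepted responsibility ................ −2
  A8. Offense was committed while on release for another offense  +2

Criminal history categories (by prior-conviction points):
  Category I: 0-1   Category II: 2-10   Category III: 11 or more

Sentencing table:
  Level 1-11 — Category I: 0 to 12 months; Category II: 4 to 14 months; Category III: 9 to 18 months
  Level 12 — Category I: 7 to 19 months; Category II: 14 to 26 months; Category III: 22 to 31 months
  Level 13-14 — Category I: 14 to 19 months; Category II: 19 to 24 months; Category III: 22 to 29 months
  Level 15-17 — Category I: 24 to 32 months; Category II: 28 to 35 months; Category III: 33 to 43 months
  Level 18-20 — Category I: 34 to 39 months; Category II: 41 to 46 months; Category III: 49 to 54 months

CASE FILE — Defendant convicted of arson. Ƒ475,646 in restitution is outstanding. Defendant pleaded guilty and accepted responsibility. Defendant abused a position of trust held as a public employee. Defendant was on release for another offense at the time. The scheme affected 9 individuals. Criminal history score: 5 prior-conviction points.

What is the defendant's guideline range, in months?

Base offense level for arson: 18.
A1 applies (level before this adjustment is 18 ≥ 17, so +4): 18 + 4 = 22.
A2 applies: 22 + 1 = 23.
A4 applies (level before this adjustment is 23 ≥ 13, so +4): 23 + 4 = 27.
A6 does not apply.
A7 applies: 27 − 2 = 25.
A8 applies: 25 + 2 = 27.
Level 27 exceeds the maximum of 20; capped at 20.
Final offense level: 20.
Criminal history: 5 prior points → Category II (2-10).
Level 20 falls in the 18-20 band.
Grid: Level 18-20 × Category II = 41-46 months.

41-46 months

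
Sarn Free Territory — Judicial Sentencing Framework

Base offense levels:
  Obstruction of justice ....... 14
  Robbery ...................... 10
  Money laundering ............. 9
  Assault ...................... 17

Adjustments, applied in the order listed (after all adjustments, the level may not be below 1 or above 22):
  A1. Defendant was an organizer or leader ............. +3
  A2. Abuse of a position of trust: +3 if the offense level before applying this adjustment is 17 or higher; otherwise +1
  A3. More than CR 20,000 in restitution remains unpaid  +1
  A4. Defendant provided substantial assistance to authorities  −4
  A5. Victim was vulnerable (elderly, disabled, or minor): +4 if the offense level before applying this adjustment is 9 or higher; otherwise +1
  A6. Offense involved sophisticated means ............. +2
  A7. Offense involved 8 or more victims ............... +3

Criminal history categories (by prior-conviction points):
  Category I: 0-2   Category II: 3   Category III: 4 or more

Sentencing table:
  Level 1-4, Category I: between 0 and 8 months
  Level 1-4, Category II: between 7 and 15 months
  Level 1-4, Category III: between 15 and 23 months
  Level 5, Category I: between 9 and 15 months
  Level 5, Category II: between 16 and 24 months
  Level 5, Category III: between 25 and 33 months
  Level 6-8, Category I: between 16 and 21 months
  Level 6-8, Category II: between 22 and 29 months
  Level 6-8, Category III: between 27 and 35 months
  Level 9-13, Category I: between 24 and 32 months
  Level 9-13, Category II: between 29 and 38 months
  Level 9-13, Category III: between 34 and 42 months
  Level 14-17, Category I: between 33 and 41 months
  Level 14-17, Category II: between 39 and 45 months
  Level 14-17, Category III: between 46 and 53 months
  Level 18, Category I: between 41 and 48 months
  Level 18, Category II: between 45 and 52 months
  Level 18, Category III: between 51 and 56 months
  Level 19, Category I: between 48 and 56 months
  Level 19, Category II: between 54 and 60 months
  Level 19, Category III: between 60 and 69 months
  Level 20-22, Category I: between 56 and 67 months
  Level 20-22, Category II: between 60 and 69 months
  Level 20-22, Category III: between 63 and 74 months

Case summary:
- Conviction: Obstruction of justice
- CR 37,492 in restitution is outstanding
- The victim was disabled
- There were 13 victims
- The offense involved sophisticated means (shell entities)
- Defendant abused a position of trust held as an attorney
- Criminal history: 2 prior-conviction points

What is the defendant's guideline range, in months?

56-67 months

Base offense level for obstruction of justice: 14.
A2 applies (level before this adjustment is 14 < 17, so +1): 14 + 1 = 15.
A3 applies: 15 + 1 = 16.
A4 does not apply.
A5 applies (level before this adjustment is 16 ≥ 9, so +4): 16 + 4 = 20.
A6 applies: 20 + 2 = 22.
A7 applies: 22 + 3 = 25.
Level 25 exceeds the maximum of 22; capped at 22.
Final offense level: 22.
Criminal history: 2 prior points → Category I (0-2).
Level 22 falls in the 20-22 band.
Grid: Level 20-22 × Category I = 56-67 months.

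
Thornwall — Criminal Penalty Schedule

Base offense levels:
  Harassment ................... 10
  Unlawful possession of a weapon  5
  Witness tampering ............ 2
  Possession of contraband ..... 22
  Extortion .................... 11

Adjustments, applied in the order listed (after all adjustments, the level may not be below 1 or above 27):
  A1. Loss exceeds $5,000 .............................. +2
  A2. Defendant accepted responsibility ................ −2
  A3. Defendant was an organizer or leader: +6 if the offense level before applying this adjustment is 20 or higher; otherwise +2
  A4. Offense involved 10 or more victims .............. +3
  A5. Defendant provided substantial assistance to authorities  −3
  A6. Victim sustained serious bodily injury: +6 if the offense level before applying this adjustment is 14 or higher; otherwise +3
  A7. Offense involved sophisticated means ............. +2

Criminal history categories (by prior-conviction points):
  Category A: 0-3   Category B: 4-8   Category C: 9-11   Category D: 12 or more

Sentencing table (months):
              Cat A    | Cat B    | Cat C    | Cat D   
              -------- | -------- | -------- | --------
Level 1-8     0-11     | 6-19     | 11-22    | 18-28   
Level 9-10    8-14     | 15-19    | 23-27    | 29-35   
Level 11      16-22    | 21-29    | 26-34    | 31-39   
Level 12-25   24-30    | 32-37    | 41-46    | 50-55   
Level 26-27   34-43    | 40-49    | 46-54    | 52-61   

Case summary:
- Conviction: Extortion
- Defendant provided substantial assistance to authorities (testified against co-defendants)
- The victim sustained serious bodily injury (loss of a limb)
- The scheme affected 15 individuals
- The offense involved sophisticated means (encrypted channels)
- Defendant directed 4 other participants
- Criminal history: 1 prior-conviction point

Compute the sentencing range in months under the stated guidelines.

Base offense level for extortion: 11.
A1 does not apply.
A2 does not apply.
A3 applies (level before this adjustment is 11 < 20, so +2): 11 + 2 = 13.
A4 applies: 13 + 3 = 16.
A5 applies: 16 − 3 = 13.
A6 applies (level before this adjustment is 13 < 14, so +3): 13 + 3 = 16.
A7 applies: 16 + 2 = 18.
Final offense level: 18.
Criminal history: 1 prior point → Category A (0-3).
Level 18 falls in the 12-25 band.
Grid: Level 12-25 × Category A = 24-30 months.

24-30 months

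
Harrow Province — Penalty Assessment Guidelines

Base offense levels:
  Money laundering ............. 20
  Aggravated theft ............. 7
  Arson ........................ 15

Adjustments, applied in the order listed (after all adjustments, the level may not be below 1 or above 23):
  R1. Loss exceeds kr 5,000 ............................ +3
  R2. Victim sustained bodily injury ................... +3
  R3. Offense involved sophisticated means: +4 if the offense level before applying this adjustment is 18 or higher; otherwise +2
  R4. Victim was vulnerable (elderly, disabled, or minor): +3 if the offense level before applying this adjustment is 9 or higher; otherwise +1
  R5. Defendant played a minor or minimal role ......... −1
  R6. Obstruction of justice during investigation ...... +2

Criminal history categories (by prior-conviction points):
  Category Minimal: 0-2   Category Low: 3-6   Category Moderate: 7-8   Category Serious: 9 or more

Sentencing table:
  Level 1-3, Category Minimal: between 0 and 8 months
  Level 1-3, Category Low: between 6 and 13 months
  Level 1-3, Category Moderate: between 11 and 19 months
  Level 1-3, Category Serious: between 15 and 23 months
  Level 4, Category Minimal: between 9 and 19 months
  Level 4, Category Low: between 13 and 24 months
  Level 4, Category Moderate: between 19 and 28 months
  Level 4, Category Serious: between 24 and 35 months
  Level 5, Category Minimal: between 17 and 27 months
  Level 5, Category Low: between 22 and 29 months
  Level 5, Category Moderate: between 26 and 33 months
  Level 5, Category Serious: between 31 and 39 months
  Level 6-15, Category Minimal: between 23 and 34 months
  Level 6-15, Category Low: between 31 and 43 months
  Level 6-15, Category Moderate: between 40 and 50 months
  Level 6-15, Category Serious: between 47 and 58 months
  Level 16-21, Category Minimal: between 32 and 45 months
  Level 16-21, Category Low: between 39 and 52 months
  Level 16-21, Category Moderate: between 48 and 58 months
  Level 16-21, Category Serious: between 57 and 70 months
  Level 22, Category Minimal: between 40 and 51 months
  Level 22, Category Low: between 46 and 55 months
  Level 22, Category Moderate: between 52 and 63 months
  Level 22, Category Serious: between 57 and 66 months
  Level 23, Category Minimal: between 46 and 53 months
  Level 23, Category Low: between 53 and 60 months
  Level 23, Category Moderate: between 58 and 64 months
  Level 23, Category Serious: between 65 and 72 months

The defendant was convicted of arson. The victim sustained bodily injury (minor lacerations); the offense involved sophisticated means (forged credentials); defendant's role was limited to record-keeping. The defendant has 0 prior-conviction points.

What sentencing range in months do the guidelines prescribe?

Base offense level for arson: 15.
R2 applies: 15 + 3 = 18.
R3 applies (level before this adjustment is 18 ≥ 18, so +4): 18 + 4 = 22.
R5 applies: 22 − 1 = 21.
R6 does not apply.
Final offense level: 21.
Criminal history: 0 prior points → Category Minimal (0-2).
Level 21 falls in the 16-21 band.
Grid: Level 16-21 × Category Minimal = 32-45 months.

32-45 months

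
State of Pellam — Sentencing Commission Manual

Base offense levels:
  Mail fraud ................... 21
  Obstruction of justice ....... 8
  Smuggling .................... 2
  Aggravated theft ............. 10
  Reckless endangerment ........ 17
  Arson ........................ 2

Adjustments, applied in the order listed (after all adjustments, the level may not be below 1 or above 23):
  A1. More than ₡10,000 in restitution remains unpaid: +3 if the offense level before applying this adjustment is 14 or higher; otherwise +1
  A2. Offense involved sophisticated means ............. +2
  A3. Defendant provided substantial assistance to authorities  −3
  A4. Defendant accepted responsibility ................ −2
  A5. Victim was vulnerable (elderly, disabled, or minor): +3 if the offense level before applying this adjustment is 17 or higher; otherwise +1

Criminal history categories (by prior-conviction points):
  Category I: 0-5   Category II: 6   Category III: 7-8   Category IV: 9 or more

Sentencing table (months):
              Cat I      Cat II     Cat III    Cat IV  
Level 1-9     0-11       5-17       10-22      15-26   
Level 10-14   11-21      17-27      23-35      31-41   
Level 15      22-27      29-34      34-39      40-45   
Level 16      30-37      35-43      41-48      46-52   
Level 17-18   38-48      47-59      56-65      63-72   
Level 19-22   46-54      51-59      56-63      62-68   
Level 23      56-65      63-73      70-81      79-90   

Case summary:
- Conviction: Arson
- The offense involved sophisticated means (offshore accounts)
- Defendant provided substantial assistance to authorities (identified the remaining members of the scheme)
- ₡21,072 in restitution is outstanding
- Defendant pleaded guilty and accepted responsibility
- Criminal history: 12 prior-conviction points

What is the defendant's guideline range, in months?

15-26 months

Base offense level for arson: 2.
A1 applies (level before this adjustment is 2 < 14, so +1): 2 + 1 = 3.
A2 applies: 3 + 2 = 5.
A3 applies: 5 − 3 = 2.
A4 applies: 2 − 2 = 0.
Level 0 is below the minimum of 1; floored at 1.
Final offense level: 1.
Criminal history: 12 prior points → Category IV (9+).
Level 1 falls in the 1-9 band.
Grid: Level 1-9 × Category IV = 15-26 months.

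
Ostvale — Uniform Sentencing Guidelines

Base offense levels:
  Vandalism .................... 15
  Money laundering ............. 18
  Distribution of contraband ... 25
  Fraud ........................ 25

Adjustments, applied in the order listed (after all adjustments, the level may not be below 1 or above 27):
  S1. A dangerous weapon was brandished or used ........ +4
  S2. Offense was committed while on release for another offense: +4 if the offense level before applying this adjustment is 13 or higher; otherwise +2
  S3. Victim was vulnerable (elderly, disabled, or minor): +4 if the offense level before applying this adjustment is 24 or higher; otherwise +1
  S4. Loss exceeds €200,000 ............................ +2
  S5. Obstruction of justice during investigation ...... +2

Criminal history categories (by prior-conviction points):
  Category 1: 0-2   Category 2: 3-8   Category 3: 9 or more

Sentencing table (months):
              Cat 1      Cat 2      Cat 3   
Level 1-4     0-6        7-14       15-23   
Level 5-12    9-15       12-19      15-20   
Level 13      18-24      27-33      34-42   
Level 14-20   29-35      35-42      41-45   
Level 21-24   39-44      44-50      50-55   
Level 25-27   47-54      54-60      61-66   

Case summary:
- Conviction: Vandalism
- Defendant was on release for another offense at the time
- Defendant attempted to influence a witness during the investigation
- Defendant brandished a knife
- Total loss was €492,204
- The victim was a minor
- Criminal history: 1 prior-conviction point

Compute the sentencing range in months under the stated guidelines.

Base offense level for vandalism: 15.
S1 applies: 15 + 4 = 19.
S2 applies (level before this adjustment is 19 ≥ 13, so +4): 19 + 4 = 23.
S3 applies (level before this adjustment is 23 < 24, so +1): 23 + 1 = 24.
S4 applies: 24 + 2 = 26.
S5 applies: 26 + 2 = 28.
Level 28 exceeds the maximum of 27; capped at 27.
Final offense level: 27.
Criminal history: 1 prior point → Category 1 (0-2).
Level 27 falls in the 25-27 band.
Grid: Level 25-27 × Category 1 = 47-54 months.

47-54 months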